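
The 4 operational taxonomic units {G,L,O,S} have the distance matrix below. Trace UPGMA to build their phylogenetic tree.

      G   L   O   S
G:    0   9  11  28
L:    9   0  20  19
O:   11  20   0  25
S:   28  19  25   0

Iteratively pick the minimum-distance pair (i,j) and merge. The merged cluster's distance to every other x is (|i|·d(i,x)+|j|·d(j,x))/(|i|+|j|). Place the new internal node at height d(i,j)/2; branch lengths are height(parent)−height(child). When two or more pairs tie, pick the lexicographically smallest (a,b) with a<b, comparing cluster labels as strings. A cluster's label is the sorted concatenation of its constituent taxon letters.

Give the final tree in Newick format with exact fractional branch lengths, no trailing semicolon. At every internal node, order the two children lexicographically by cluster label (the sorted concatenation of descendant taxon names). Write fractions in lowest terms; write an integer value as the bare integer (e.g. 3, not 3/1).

1. join G+L (d=9) ⇒ GL; edges |G|=9/2, |L|=9/2
  updated: d(GL,O)=31/2, d(GL,S)=47/2
2. join GL+O (d=31/2) ⇒ GLO; edges |GL|=13/4, |O|=31/4
  updated: d(GLO,S)=24
3. join GLO+S (d=24) ⇒ GLOS; edges |GLO|=17/4, |S|=12
final tree: (((G:9/2,L:9/2):13/4,O:31/4):17/4,S:12)
total length: 145/4

(((G:9/2,L:9/2):13/4,O:31/4):17/4,S:12)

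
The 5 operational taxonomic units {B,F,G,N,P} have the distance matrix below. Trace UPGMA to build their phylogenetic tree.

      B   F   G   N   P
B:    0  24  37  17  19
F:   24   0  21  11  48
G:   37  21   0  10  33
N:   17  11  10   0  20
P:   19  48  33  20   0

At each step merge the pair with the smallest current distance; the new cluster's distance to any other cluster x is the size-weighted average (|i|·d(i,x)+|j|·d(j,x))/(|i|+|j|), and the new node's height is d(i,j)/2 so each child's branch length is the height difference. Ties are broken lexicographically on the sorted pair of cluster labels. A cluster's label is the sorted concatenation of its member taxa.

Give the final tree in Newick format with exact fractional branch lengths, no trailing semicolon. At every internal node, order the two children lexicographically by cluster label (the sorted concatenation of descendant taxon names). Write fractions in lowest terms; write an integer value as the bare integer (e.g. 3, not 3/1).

((B:19/2,P:19/2):65/12,(F:8,(G:5,N:5):3):83/12)

1. join G+N (d=10) ⇒ GN; edges |G|=5, |N|=5
  updated: d(B,GN)=27, d(F,GN)=16, d(GN,P)=53/2
2. join F+GN (d=16) ⇒ FGN; edges |F|=8, |GN|=3
  updated: d(B,FGN)=26, d(FGN,P)=101/3
3. join B+P (d=19) ⇒ BP; edges |B|=19/2, |P|=19/2
  updated: d(BP,FGN)=179/6
4. join BP+FGN (d=179/6) ⇒ BFGNP; edges |BP|=65/12, |FGN|=83/12
final tree: ((B:19/2,P:19/2):65/12,(F:8,(G:5,N:5):3):83/12)
total length: 157/3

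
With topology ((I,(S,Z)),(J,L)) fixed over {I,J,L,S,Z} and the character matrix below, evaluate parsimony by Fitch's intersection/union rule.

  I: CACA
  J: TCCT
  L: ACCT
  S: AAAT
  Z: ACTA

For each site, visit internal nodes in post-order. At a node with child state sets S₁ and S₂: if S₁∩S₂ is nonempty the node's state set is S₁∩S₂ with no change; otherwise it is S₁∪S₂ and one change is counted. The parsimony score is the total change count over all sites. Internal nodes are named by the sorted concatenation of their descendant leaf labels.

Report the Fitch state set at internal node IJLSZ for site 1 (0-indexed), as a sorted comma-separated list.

A,C

[col 0] SZ: children S:{A}, Z:{A} ∩→ {A}; cost 0
[col 0] ISZ: children I:{C}, SZ:{A} ∪→ {A,C}; cost 1
[col 0] JL: children J:{T}, L:{A} ∪→ {A,T}; cost 1
[col 0] IJLSZ: children ISZ:{A,C}, JL:{A,T} ∩→ {A}; cost 0
[col 1] SZ: children S:{A}, Z:{C} ∪→ {A,C}; cost 1
[col 1] ISZ: children I:{A}, SZ:{A,C} ∩→ {A}; cost 0
[col 1] JL: children J:{C}, L:{C} ∩→ {C}; cost 0
[col 1] IJLSZ: children ISZ:{A}, JL:{C} ∪→ {A,C}; cost 1
[col 2] SZ: children S:{A}, Z:{T} ∪→ {A,T}; cost 1
[col 2] ISZ: children I:{C}, SZ:{A,T} ∪→ {A,C,T}; cost 1
[col 2] JL: children J:{C}, L:{C} ∩→ {C}; cost 0
[col 2] IJLSZ: children ISZ:{A,C,T}, JL:{C} ∩→ {C}; cost 0
[col 3] SZ: children S:{T}, Z:{A} ∪→ {A,T}; cost 1
[col 3] ISZ: children I:{A}, SZ:{A,T} ∩→ {A}; cost 0
[col 3] JL: children J:{T}, L:{T} ∩→ {T}; cost 0
[col 3] IJLSZ: children ISZ:{A}, JL:{T} ∪→ {A,T}; cost 1
per-site changes: [2, 2, 2, 2]; total = 8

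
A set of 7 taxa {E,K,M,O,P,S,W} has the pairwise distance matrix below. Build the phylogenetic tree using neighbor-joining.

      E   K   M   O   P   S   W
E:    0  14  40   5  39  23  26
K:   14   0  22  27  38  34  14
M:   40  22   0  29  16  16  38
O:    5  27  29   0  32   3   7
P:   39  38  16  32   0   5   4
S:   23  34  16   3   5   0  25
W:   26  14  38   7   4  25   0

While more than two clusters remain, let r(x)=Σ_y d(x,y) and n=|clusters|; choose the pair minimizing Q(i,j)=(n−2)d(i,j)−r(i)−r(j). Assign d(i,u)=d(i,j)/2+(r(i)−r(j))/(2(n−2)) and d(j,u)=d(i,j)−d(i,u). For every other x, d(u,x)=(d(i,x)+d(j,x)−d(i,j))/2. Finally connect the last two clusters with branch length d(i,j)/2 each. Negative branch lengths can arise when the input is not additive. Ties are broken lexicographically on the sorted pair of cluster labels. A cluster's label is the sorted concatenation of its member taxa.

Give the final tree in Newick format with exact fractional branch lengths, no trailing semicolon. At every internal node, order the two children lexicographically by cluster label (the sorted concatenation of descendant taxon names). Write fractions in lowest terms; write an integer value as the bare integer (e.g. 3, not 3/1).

(((((E:95/16,K:129/16):173/24,O:43/24):41/8,(P:4,W:0):37/4):7/4,M:233/16):23/32,S:23/32)

step 1: merge (P,W) at d=4, Q=-228; branch lengths P→4, W→0; new cluster PW
  updated: d(E,PW)=61/2, d(K,PW)=24, d(M,PW)=25, d(O,PW)=35/2, d(PW,S)=13
step 2: merge (E,K) at d=14, Q=-355/2; branch lengths E→95/16, K→129/16; new cluster EK
  updated: d(EK,M)=24, d(EK,O)=9, d(EK,PW)=81/4, d(EK,S)=43/2
step 3: merge (EK,O) at d=9, Q=-425/4; branch lengths EK→173/24, O→43/24; new cluster EKO
  updated: d(EKO,M)=22, d(EKO,PW)=115/8, d(EKO,S)=31/4
step 4: merge (EKO,PW) at d=115/8, Q=-271/4; branch lengths EKO→41/8, PW→37/4; new cluster EKOPW
  updated: d(EKOPW,M)=261/16, d(EKOPW,S)=51/16
step 5: merge (EKOPW,M) at d=261/16, Q=-71/2; branch lengths EKOPW→7/4, M→233/16; new cluster EKMOPW
  updated: d(EKMOPW,S)=23/16
step 6: merge (EKMOPW,S) at d=23/16; branch lengths EKMOPW→23/32, S→23/32; new cluster EKMOPSW
final tree: (((((E:95/16,K:129/16):173/24,O:43/24):41/8,(P:4,W:0):37/4):7/4,M:233/16):23/32,S:23/32)
total length: 473/8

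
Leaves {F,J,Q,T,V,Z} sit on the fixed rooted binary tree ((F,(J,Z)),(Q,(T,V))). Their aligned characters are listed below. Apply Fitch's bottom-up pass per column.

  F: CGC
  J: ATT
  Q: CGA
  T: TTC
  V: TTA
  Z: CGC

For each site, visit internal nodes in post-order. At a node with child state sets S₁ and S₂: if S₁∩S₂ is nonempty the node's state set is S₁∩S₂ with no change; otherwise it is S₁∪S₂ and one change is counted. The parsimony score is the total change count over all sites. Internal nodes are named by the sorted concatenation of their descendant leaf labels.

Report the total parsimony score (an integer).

JZ@0: {A} ∪ {C} = {A,C} (union, +1)
FJZ@0: {C} ∩ {A,C} = {C} (intersection, +0)
TV@0: {T} ∩ {T} = {T} (intersection, +0)
QTV@0: {C} ∪ {T} = {C,T} (union, +1)
FJQTVZ@0: {C} ∩ {C,T} = {C} (intersection, +0)
JZ@1: {T} ∪ {G} = {G,T} (union, +1)
FJZ@1: {G} ∩ {G,T} = {G} (intersection, +0)
TV@1: {T} ∩ {T} = {T} (intersection, +0)
QTV@1: {G} ∪ {T} = {G,T} (union, +1)
FJQTVZ@1: {G} ∩ {G,T} = {G} (intersection, +0)
JZ@2: {T} ∪ {C} = {C,T} (union, +1)
FJZ@2: {C} ∩ {C,T} = {C} (intersection, +0)
TV@2: {C} ∪ {A} = {A,C} (union, +1)
QTV@2: {A} ∩ {A,C} = {A} (intersection, +0)
FJQTVZ@2: {C} ∪ {A} = {A,C} (union, +1)
per-site changes: [2, 2, 3]; total = 7

7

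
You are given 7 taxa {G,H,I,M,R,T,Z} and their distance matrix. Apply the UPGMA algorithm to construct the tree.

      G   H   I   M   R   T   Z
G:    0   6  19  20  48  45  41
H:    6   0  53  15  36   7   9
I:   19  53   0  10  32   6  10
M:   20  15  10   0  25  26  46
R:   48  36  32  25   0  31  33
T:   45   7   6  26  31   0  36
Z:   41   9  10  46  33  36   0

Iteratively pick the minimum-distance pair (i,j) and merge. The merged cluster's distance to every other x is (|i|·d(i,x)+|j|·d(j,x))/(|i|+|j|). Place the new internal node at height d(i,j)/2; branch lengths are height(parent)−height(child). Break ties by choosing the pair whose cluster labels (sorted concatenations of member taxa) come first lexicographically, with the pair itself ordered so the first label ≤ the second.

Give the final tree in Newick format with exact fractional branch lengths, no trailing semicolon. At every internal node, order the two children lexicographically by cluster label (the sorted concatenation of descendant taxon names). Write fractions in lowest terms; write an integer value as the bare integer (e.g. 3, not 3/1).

((((G:3,H:3):23/4,M:35/4):197/36,((I:3,T:3):17/2,Z:23/2):49/18):103/36,R:205/12)

step 1: merge (G,H) at d=6; branch lengths G→3, H→3; new cluster GH
  updated: d(GH,I)=36, d(GH,M)=35/2, d(GH,R)=42, d(GH,T)=26, d(GH,Z)=25
step 2: merge (I,T) at d=6; branch lengths I→3, T→3; new cluster IT
  updated: d(GH,IT)=31, d(IT,M)=18, d(IT,R)=63/2, d(IT,Z)=23
step 3: merge (GH,M) at d=35/2; branch lengths GH→23/4, M→35/4; new cluster GHM
  updated: d(GHM,IT)=80/3, d(GHM,R)=109/3, d(GHM,Z)=32
step 4: merge (IT,Z) at d=23; branch lengths IT→17/2, Z→23/2; new cluster ITZ
  updated: d(GHM,ITZ)=256/9, d(ITZ,R)=32
step 5: merge (GHM,ITZ) at d=256/9; branch lengths GHM→197/36, ITZ→49/18; new cluster GHIMTZ
  updated: d(GHIMTZ,R)=205/6
step 6: merge (GHIMTZ,R) at d=205/6; branch lengths GHIMTZ→103/36, R→205/12; new cluster GHIMRTZ
final tree: ((((G:3,H:3):23/4,M:35/4):197/36,((I:3,T:3):17/2,Z:23/2):49/18):103/36,R:205/12)
total length: 2687/36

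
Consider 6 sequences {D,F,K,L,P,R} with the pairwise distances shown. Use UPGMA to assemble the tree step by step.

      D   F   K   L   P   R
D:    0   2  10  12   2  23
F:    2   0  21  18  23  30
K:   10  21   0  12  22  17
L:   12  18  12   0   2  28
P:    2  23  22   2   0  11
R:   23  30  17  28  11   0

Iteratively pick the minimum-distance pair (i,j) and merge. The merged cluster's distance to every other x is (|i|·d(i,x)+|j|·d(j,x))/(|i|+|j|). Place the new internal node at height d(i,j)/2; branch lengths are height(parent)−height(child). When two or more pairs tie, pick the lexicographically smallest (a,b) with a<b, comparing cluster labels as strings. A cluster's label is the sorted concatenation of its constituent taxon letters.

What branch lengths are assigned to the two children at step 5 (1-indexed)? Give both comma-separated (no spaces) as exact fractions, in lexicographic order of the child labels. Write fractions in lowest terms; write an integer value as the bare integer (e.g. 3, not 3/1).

111/40,109/10

iteration 1: select D,F (d=2); attach at lengths (1, 1); label the merged cluster DF
  updated: d(DF,K)=31/2, d(DF,L)=15, d(DF,P)=25/2, d(DF,R)=53/2
iteration 2: select L,P (d=2); attach at lengths (1, 1); label the merged cluster LP
  updated: d(DF,LP)=55/4, d(K,LP)=17, d(LP,R)=39/2
iteration 3: select DF,LP (d=55/4); attach at lengths (47/8, 47/8); label the merged cluster DFLP
  updated: d(DFLP,K)=65/4, d(DFLP,R)=23
iteration 4: select DFLP,K (d=65/4); attach at lengths (5/4, 65/8); label the merged cluster DFKLP
  updated: d(DFKLP,R)=109/5
iteration 5: select DFKLP,R (d=109/5); attach at lengths (111/40, 109/10); label the merged cluster DFKLPR
final tree: ((((D:1,F:1):47/8,(L:1,P:1):47/8):5/4,K:65/8):111/40,R:109/10)
total length: 194/5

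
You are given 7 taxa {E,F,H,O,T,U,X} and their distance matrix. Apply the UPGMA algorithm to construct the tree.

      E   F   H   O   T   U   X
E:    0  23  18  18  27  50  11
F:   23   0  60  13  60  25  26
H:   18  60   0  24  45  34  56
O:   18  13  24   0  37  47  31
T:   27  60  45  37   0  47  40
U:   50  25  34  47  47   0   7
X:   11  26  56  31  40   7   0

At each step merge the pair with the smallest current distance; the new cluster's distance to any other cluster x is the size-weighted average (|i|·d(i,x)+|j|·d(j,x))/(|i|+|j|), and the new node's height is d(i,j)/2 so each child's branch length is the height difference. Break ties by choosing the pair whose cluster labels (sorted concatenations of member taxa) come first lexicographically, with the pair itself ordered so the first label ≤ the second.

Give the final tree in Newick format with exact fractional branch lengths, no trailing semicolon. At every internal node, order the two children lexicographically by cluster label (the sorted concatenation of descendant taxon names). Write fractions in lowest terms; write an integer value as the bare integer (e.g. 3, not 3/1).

((((E:9,H:9):53/8,(F:13/2,O:13/2):73/8):15/8,(U:7/2,X:7/2):14):23/6,T:64/3)

step 1: merge (U,X) at d=7; branch lengths U→7/2, X→7/2; new cluster UX
  updated: d(E,UX)=61/2, d(F,UX)=51/2, d(H,UX)=45, d(O,UX)=39, d(T,UX)=87/2
step 2: merge (F,O) at d=13; branch lengths F→13/2, O→13/2; new cluster FO
  updated: d(E,FO)=41/2, d(FO,H)=42, d(FO,T)=97/2, d(FO,UX)=129/4
step 3: merge (E,H) at d=18; branch lengths E→9, H→9; new cluster EH
  updated: d(EH,FO)=125/4, d(EH,T)=36, d(EH,UX)=151/4
step 4: merge (EH,FO) at d=125/4; branch lengths EH→53/8, FO→73/8; new cluster EFHO
  updated: d(EFHO,T)=169/4, d(EFHO,UX)=35
step 5: merge (EFHO,UX) at d=35; branch lengths EFHO→15/8, UX→14; new cluster EFHOUX
  updated: d(EFHOUX,T)=128/3
step 6: merge (EFHOUX,T) at d=128/3; branch lengths EFHOUX→23/6, T→64/3; new cluster EFHOTUX
final tree: ((((E:9,H:9):53/8,(F:13/2,O:13/2):73/8):15/8,(U:7/2,X:7/2):14):23/6,T:64/3)
total length: 2275/24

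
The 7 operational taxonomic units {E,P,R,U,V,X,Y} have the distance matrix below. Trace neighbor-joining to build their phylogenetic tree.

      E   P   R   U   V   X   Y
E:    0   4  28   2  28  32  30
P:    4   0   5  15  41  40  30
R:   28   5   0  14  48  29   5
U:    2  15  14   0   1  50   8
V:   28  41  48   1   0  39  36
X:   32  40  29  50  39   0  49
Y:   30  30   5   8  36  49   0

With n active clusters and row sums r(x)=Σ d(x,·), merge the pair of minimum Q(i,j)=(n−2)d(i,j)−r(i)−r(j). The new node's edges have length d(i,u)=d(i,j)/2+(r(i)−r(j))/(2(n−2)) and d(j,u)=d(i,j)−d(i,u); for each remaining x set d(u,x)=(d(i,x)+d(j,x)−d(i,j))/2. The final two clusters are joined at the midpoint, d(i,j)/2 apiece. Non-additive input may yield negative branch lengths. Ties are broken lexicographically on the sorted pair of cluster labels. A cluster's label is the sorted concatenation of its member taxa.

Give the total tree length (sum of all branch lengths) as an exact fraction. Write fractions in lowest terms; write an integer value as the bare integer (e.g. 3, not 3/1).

1085/16

step 1: merge (U,V) at d=1, Q=-278; branch lengths U→-49/5, V→54/5; new cluster UV
  updated: d(E,UV)=29/2, d(P,UV)=55/2, d(R,UV)=61/2, d(UV,X)=44, d(UV,Y)=43/2
step 2: merge (R,Y) at d=5, Q=-213; branch lengths R→-9/4, Y→29/4; new cluster RY
  updated: d(E,RY)=53/2, d(P,RY)=15, d(RY,UV)=47/2, d(RY,X)=73/2
step 3: merge (E,P) at d=4, Q=-303/2; branch lengths E→5/12, P→43/12; new cluster EP
  updated: d(EP,RY)=75/4, d(EP,UV)=19, d(EP,X)=34
step 4: merge (EP,UV) at d=19, Q=-481/4; branch lengths EP→93/16, UV→211/16; new cluster EPUV
  updated: d(EPUV,RY)=93/8, d(EPUV,X)=59/2
step 5: merge (EPUV,RY) at d=93/8, Q=-621/8; branch lengths EPUV→37/16, RY→149/16; new cluster EPRUVY
  updated: d(EPRUVY,X)=435/16
step 6: merge (EPRUVY,X) at d=435/16; branch lengths EPRUVY→435/32, X→435/32; new cluster EPRUVXY
final tree: ((((E:5/12,P:43/12):93/16,(U:-49/5,V:54/5):211/16):37/16,(R:-9/4,Y:29/4):149/16):435/32,X:435/32)
total length: 1085/16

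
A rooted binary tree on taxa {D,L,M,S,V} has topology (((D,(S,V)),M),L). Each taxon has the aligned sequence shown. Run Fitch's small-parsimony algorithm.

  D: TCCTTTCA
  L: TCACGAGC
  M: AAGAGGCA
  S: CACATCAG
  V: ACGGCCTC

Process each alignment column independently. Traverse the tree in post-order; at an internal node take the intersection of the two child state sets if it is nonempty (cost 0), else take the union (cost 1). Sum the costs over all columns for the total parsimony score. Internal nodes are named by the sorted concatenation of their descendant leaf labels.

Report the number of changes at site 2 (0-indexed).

3

[col 0] SV: children S:{C}, V:{A} ∪→ {A,C}; cost 1
[col 0] DSV: children D:{T}, SV:{A,C} ∪→ {A,C,T}; cost 1
[col 0] DMSV: children DSV:{A,C,T}, M:{A} ∩→ {A}; cost 0
[col 0] DLMSV: children DMSV:{A}, L:{T} ∪→ {A,T}; cost 1
[col 1] SV: children S:{A}, V:{C} ∪→ {A,C}; cost 1
[col 1] DSV: children D:{C}, SV:{A,C} ∩→ {C}; cost 0
[col 1] DMSV: children DSV:{C}, M:{A} ∪→ {A,C}; cost 1
[col 1] DLMSV: children DMSV:{A,C}, L:{C} ∩→ {C}; cost 0
[col 2] SV: children S:{C}, V:{G} ∪→ {C,G}; cost 1
[col 2] DSV: children D:{C}, SV:{C,G} ∩→ {C}; cost 0
[col 2] DMSV: children DSV:{C}, M:{G} ∪→ {C,G}; cost 1
[col 2] DLMSV: children DMSV:{C,G}, L:{A} ∪→ {A,C,G}; cost 1
[col 3] SV: children S:{A}, V:{G} ∪→ {A,G}; cost 1
[col 3] DSV: children D:{T}, SV:{A,G} ∪→ {A,G,T}; cost 1
[col 3] DMSV: children DSV:{A,G,T}, M:{A} ∩→ {A}; cost 0
[col 3] DLMSV: children DMSV:{A}, L:{C} ∪→ {A,C}; cost 1
[col 4] SV: children S:{T}, V:{C} ∪→ {C,T}; cost 1
[col 4] DSV: children D:{T}, SV:{C,T} ∩→ {T}; cost 0
[col 4] DMSV: children DSV:{T}, M:{G} ∪→ {G,T}; cost 1
[col 4] DLMSV: children DMSV:{G,T}, L:{G} ∩→ {G}; cost 0
[col 5] SV: children S:{C}, V:{C} ∩→ {C}; cost 0
[col 5] DSV: children D:{T}, SV:{C} ∪→ {C,T}; cost 1
[col 5] DMSV: children DSV:{C,T}, M:{G} ∪→ {C,G,T}; cost 1
[col 5] DLMSV: children DMSV:{C,G,T}, L:{A} ∪→ {A,C,G,T}; cost 1
[col 6] SV: children S:{A}, V:{T} ∪→ {A,T}; cost 1
[col 6] DSV: children D:{C}, SV:{A,T} ∪→ {A,C,T}; cost 1
[col 6] DMSV: children DSV:{A,C,T}, M:{C} ∩→ {C}; cost 0
[col 6] DLMSV: children DMSV:{C}, L:{G} ∪→ {C,G}; cost 1
[col 7] SV: children S:{G}, V:{C} ∪→ {C,G}; cost 1
[col 7] DSV: children D:{A}, SV:{C,G} ∪→ {A,C,G}; cost 1
[col 7] DMSV: children DSV:{A,C,G}, M:{A} ∩→ {A}; cost 0
[col 7] DLMSV: children DMSV:{A}, L:{C} ∪→ {A,C}; cost 1
per-site changes: [3, 2, 3, 3, 2, 3, 3, 3]; total = 22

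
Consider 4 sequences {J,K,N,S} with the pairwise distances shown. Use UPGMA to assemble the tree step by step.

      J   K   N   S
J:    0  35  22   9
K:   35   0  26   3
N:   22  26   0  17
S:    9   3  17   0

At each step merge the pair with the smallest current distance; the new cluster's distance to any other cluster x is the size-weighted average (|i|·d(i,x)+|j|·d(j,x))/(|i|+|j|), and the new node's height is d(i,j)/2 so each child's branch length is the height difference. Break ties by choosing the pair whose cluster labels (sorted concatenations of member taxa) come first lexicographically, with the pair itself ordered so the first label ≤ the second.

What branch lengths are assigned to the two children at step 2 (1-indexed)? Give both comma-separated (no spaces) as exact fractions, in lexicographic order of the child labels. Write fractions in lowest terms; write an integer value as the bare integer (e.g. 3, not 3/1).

37/4,43/4

1. join K+S (d=3) ⇒ KS; edges |K|=3/2, |S|=3/2
  updated: d(J,KS)=22, d(KS,N)=43/2
2. join KS+N (d=43/2) ⇒ KNS; edges |KS|=37/4, |N|=43/4
  updated: d(J,KNS)=22
3. join J+KNS (d=22) ⇒ JKNS; edges |J|=11, |KNS|=1/4
final tree: (J:11,((K:3/2,S:3/2):37/4,N:43/4):1/4)
total length: 137/4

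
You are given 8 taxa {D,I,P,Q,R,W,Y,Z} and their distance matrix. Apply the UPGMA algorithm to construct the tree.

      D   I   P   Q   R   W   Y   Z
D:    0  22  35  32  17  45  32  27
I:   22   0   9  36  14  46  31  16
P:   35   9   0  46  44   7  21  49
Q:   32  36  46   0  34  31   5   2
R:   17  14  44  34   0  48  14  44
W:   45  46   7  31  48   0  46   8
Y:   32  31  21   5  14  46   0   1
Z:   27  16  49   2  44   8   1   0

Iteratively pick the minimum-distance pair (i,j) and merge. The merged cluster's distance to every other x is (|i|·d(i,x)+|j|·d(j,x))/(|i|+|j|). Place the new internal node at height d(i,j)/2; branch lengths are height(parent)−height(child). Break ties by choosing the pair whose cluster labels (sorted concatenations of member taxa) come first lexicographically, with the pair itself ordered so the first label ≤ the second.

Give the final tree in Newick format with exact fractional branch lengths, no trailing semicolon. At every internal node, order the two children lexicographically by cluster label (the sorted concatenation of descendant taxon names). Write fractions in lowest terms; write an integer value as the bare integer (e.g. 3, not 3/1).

step 1: merge (Y,Z) at d=1; branch lengths Y→1/2, Z→1/2; new cluster YZ
  updated: d(D,YZ)=59/2, d(I,YZ)=47/2, d(P,YZ)=35, d(Q,YZ)=7/2, d(R,YZ)=29, d(W,YZ)=27
step 2: merge (Q,YZ) at d=7/2; branch lengths Q→7/4, YZ→5/4; new cluster QYZ
  updated: d(D,QYZ)=91/3, d(I,QYZ)=83/3, d(P,QYZ)=116/3, d(QYZ,R)=92/3, d(QYZ,W)=85/3
step 3: merge (P,W) at d=7; branch lengths P→7/2, W→7/2; new cluster PW
  updated: d(D,PW)=40, d(I,PW)=55/2, d(PW,QYZ)=67/2, d(PW,R)=46
step 4: merge (I,R) at d=14; branch lengths I→7, R→7; new cluster IR
  updated: d(D,IR)=39/2, d(IR,PW)=147/4, d(IR,QYZ)=175/6
step 5: merge (D,IR) at d=39/2; branch lengths D→39/4, IR→11/4; new cluster DIR
  updated: d(DIR,PW)=227/6, d(DIR,QYZ)=266/9
step 6: merge (DIR,QYZ) at d=266/9; branch lengths DIR→181/36, QYZ→469/36; new cluster DIQRYZ
  updated: d(DIQRYZ,PW)=107/3
step 7: merge (DIQRYZ,PW) at d=107/3; branch lengths DIQRYZ→55/18, PW→43/3; new cluster DIPQRWYZ
final tree: (((D:39/4,(I:7,R:7):11/4):181/36,(Q:7/4,(Y:1/2,Z:1/2):5/4):469/36):55/18,(P:7/2,W:7/2):43/3)
total length: 1313/18

(((D:39/4,(I:7,R:7):11/4):181/36,(Q:7/4,(Y:1/2,Z:1/2):5/4):469/36):55/18,(P:7/2,W:7/2):43/3)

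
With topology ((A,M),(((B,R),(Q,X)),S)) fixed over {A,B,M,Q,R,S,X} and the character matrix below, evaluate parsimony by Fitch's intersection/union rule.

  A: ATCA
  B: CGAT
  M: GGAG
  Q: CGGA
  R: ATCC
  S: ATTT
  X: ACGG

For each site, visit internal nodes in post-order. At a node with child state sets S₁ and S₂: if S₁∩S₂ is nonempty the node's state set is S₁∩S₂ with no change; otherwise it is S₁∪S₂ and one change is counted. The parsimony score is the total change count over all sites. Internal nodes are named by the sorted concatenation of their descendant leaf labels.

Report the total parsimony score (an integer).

AM@0: {A} ∪ {G} = {A,G} (union, +1)
BR@0: {C} ∪ {A} = {A,C} (union, +1)
QX@0: {C} ∪ {A} = {A,C} (union, +1)
BQRX@0: {A,C} ∩ {A,C} = {A,C} (intersection, +0)
BQRSX@0: {A,C} ∩ {A} = {A} (intersection, +0)
ABMQRSX@0: {A,G} ∩ {A} = {A} (intersection, +0)
AM@1: {T} ∪ {G} = {G,T} (union, +1)
BR@1: {G} ∪ {T} = {G,T} (union, +1)
QX@1: {G} ∪ {C} = {C,G} (union, +1)
BQRX@1: {G,T} ∩ {C,G} = {G} (intersection, +0)
BQRSX@1: {G} ∪ {T} = {G,T} (union, +1)
ABMQRSX@1: {G,T} ∩ {G,T} = {G,T} (intersection, +0)
AM@2: {C} ∪ {A} = {A,C} (union, +1)
BR@2: {A} ∪ {C} = {A,C} (union, +1)
QX@2: {G} ∩ {G} = {G} (intersection, +0)
BQRX@2: {A,C} ∪ {G} = {A,C,G} (union, +1)
BQRSX@2: {A,C,G} ∪ {T} = {A,C,G,T} (union, +1)
ABMQRSX@2: {A,C} ∩ {A,C,G,T} = {A,C} (intersection, +0)
AM@3: {A} ∪ {G} = {A,G} (union, +1)
BR@3: {T} ∪ {C} = {C,T} (union, +1)
QX@3: {A} ∪ {G} = {A,G} (union, +1)
BQRX@3: {C,T} ∪ {A,G} = {A,C,G,T} (union, +1)
BQRSX@3: {A,C,G,T} ∩ {T} = {T} (intersection, +0)
ABMQRSX@3: {A,G} ∪ {T} = {A,G,T} (union, +1)
per-site changes: [3, 4, 4, 5]; total = 16

16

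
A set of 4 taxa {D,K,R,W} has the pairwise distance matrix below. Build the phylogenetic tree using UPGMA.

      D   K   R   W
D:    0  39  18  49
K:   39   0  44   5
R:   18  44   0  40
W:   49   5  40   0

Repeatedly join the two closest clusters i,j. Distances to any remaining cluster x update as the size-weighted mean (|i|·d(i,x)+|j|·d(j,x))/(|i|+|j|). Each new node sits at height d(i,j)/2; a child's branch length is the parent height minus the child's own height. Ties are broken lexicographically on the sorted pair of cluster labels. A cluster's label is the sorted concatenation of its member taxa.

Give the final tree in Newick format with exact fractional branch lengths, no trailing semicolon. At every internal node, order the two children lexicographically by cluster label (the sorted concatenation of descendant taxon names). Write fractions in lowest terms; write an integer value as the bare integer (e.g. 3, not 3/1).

((D:9,R:9):25/2,(K:5/2,W:5/2):19)

iteration 1: select K,W (d=5); attach at lengths (5/2, 5/2); label the merged cluster KW
  updated: d(D,KW)=44, d(KW,R)=42
iteration 2: select D,R (d=18); attach at lengths (9, 9); label the merged cluster DR
  updated: d(DR,KW)=43
iteration 3: select DR,KW (d=43); attach at lengths (25/2, 19); label the merged cluster DKRW
final tree: ((D:9,R:9):25/2,(K:5/2,W:5/2):19)
total length: 109/2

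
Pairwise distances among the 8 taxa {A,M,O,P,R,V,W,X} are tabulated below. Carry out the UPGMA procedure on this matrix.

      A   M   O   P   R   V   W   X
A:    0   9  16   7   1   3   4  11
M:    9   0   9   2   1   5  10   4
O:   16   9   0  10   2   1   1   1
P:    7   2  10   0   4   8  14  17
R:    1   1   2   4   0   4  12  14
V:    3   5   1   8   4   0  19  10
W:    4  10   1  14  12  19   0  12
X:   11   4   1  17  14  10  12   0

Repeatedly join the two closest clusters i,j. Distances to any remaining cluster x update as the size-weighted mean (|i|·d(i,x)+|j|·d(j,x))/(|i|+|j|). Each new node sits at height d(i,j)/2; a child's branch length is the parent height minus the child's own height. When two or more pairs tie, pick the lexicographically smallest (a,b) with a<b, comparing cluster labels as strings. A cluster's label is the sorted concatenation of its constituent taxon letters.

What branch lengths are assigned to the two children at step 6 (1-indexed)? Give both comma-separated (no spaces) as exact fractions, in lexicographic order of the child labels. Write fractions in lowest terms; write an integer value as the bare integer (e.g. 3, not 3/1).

5/3,37/24

iteration 1: select A,R (d=1); attach at lengths (1/2, 1/2); label the merged cluster AR
  updated: d(AR,M)=5, d(AR,O)=9, d(AR,P)=11/2, d(AR,V)=7/2, d(AR,W)=8, d(AR,X)=25/2
iteration 2: select O,V (d=1); attach at lengths (1/2, 1/2); label the merged cluster OV
  updated: d(AR,OV)=25/4, d(M,OV)=7, d(OV,P)=9, d(OV,W)=10, d(OV,X)=11/2
iteration 3: select M,P (d=2); attach at lengths (1, 1); label the merged cluster MP
  updated: d(AR,MP)=21/4, d(MP,OV)=8, d(MP,W)=12, d(MP,X)=21/2
iteration 4: select AR,MP (d=21/4); attach at lengths (17/8, 13/8); label the merged cluster AMPR
  updated: d(AMPR,OV)=57/8, d(AMPR,W)=10, d(AMPR,X)=23/2
iteration 5: select OV,X (d=11/2); attach at lengths (9/4, 11/4); label the merged cluster OVX
  updated: d(AMPR,OVX)=103/12, d(OVX,W)=32/3
iteration 6: select AMPR,OVX (d=103/12); attach at lengths (5/3, 37/24); label the merged cluster AMOPRVX
  updated: d(AMOPRVX,W)=72/7
iteration 7: select AMOPRVX,W (d=72/7); attach at lengths (143/168, 36/7); label the merged cluster AMOPRVWX
final tree: ((((A:1/2,R:1/2):17/8,(M:1,P:1):13/8):5/3,((O:1/2,V:1/2):9/4,X:11/4):37/24):143/168,W:36/7)
total length: 461/21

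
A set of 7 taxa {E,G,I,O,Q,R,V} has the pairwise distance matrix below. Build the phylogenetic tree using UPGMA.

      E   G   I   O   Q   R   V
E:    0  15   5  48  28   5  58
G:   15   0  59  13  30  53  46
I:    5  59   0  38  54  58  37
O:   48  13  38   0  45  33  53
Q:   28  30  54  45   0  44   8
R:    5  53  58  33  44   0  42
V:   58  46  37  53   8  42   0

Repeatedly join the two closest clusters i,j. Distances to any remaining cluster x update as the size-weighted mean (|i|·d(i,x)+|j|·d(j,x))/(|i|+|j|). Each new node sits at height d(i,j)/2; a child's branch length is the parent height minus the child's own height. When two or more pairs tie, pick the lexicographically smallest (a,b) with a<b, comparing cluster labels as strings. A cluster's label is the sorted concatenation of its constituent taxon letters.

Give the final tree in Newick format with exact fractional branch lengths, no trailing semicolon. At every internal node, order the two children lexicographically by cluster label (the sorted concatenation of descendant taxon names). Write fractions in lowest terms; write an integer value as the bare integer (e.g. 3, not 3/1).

((((E:5/2,I:5/2):53/4,R:63/4):19/4,(G:13/2,O:13/2):14):27/20,(Q:4,V:4):357/20)

iteration 1: select E,I (d=5); attach at lengths (5/2, 5/2); label the merged cluster EI
  updated: d(EI,G)=37, d(EI,O)=43, d(EI,Q)=41, d(EI,R)=63/2, d(EI,V)=95/2
iteration 2: select Q,V (d=8); attach at lengths (4, 4); label the merged cluster QV
  updated: d(EI,QV)=177/4, d(G,QV)=38, d(O,QV)=49, d(QV,R)=43
iteration 3: select G,O (d=13); attach at lengths (13/2, 13/2); label the merged cluster GO
  updated: d(EI,GO)=40, d(GO,QV)=87/2, d(GO,R)=43
iteration 4: select EI,R (d=63/2); attach at lengths (53/4, 63/4); label the merged cluster EIR
  updated: d(EIR,GO)=41, d(EIR,QV)=263/6
iteration 5: select EIR,GO (d=41); attach at lengths (19/4, 14); label the merged cluster EGIOR
  updated: d(EGIOR,QV)=437/10
iteration 6: select EGIOR,QV (d=437/10); attach at lengths (27/20, 357/20); label the merged cluster EGIOQRV
final tree: ((((E:5/2,I:5/2):53/4,R:63/4):19/4,(G:13/2,O:13/2):14):27/20,(Q:4,V:4):357/20)
total length: 1859/20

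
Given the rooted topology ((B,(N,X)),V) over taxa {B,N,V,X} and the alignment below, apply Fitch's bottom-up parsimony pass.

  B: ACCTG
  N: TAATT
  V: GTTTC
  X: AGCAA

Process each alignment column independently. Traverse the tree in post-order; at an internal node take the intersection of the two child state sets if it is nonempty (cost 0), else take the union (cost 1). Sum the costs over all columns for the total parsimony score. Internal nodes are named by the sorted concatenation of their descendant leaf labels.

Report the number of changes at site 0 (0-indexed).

2

[col 0] NX: children N:{T}, X:{A} ∪→ {A,T}; cost 1
[col 0] BNX: children B:{A}, NX:{A,T} ∩→ {A}; cost 0
[col 0] BNVX: children BNX:{A}, V:{G} ∪→ {A,G}; cost 1
[col 1] NX: children N:{A}, X:{G} ∪→ {A,G}; cost 1
[col 1] BNX: children B:{C}, NX:{A,G} ∪→ {A,C,G}; cost 1
[col 1] BNVX: children BNX:{A,C,G}, V:{T} ∪→ {A,C,G,T}; cost 1
[col 2] NX: children N:{A}, X:{C} ∪→ {A,C}; cost 1
[col 2] BNX: children B:{C}, NX:{A,C} ∩→ {C}; cost 0
[col 2] BNVX: children BNX:{C}, V:{T} ∪→ {C,T}; cost 1
[col 3] NX: children N:{T}, X:{A} ∪→ {A,T}; cost 1
[col 3] BNX: children B:{T}, NX:{A,T} ∩→ {T}; cost 0
[col 3] BNVX: children BNX:{T}, V:{T} ∩→ {T}; cost 0
[col 4] NX: children N:{T}, X:{A} ∪→ {A,T}; cost 1
[col 4] BNX: children B:{G}, NX:{A,T} ∪→ {A,G,T}; cost 1
[col 4] BNVX: children BNX:{A,G,T}, V:{C} ∪→ {A,C,G,T}; cost 1
per-site changes: [2, 3, 2, 1, 3]; total = 11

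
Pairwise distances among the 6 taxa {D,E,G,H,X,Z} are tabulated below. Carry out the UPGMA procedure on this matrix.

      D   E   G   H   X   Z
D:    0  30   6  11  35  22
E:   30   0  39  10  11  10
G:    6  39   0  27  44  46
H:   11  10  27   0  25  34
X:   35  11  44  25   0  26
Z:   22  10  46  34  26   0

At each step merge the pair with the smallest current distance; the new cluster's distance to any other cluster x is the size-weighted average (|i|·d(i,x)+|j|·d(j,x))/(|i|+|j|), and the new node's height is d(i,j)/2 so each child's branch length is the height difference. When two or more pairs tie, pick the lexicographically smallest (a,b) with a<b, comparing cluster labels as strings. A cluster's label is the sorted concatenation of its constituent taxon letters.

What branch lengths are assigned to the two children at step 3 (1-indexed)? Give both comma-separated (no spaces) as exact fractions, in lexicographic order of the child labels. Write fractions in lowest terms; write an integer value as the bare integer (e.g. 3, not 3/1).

1. join D+G (d=6) ⇒ DG; edges |D|=3, |G|=3
  updated: d(DG,E)=69/2, d(DG,H)=19, d(DG,X)=79/2, d(DG,Z)=34
2. join E+H (d=10) ⇒ EH; edges |E|=5, |H|=5
  updated: d(DG,EH)=107/4, d(EH,X)=18, d(EH,Z)=22
3. join EH+X (d=18) ⇒ EHX; edges |EH|=4, |X|=9
  updated: d(DG,EHX)=31, d(EHX,Z)=70/3
4. join EHX+Z (d=70/3) ⇒ EHXZ; edges |EHX|=8/3, |Z|=35/3
  updated: d(DG,EHXZ)=127/4
5. join DG+EHXZ (d=127/4) ⇒ DEGHXZ; edges |DG|=103/8, |EHXZ|=101/24
final tree: ((D:3,G:3):103/8,(((E:5,H:5):4,X:9):8/3,Z:35/3):101/24)
total length: 725/12

4,9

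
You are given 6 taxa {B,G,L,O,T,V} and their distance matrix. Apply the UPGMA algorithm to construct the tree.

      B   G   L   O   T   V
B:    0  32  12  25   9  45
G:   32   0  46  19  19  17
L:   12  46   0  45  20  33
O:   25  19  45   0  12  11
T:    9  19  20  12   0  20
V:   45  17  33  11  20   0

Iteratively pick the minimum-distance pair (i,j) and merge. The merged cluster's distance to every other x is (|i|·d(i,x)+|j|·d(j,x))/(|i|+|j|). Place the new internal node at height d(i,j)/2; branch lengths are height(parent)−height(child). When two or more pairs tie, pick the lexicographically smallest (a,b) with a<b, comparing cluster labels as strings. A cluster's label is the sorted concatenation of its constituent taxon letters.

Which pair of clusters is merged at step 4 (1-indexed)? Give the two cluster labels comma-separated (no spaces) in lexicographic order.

iteration 1: select B,T (d=9); attach at lengths (9/2, 9/2); label the merged cluster BT
  updated: d(BT,G)=51/2, d(BT,L)=16, d(BT,O)=37/2, d(BT,V)=65/2
iteration 2: select O,V (d=11); attach at lengths (11/2, 11/2); label the merged cluster OV
  updated: d(BT,OV)=51/2, d(G,OV)=18, d(L,OV)=39
iteration 3: select BT,L (d=16); attach at lengths (7/2, 8); label the merged cluster BLT
  updated: d(BLT,G)=97/3, d(BLT,OV)=30
iteration 4: select G,OV (d=18); attach at lengths (9, 7/2); label the merged cluster GOV
  updated: d(BLT,GOV)=277/9
iteration 5: select BLT,GOV (d=277/9); attach at lengths (133/18, 115/18); label the merged cluster BGLOTV
final tree: (((B:9/2,T:9/2):7/2,L:8):133/18,(G:9,(O:11/2,V:11/2):7/2):115/18)
total length: 520/9

G,OV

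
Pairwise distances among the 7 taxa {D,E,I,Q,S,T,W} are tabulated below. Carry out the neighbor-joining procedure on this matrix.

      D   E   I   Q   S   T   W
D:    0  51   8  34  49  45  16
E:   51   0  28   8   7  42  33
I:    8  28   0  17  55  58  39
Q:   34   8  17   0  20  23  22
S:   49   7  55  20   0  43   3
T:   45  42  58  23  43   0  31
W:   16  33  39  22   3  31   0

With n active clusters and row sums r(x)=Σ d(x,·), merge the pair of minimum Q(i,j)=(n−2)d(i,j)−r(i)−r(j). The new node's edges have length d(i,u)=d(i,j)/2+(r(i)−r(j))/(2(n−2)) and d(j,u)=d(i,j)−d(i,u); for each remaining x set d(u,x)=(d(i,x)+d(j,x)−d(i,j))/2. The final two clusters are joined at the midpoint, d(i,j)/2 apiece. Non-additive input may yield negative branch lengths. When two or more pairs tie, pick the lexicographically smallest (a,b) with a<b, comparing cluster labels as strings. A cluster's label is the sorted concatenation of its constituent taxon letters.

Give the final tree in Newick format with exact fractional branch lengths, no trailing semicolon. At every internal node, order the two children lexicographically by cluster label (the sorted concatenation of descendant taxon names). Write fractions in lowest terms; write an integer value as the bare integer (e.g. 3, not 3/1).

((((D:19/5,I:21/5):345/16,(E:69/8,(S:41/16,W:7/16):79/8):65/16):23/16,Q:-5/4):97/8,T:97/8)

step 1: merge (D,I) at d=8, Q=-368; branch lengths D→19/5, I→21/5; new cluster DI
  updated: d(DI,E)=71/2, d(DI,Q)=43/2, d(DI,S)=48, d(DI,T)=95/2, d(DI,W)=47/2
step 2: merge (S,W) at d=3, Q=-443/2; branch lengths S→41/16, W→7/16; new cluster SW
  updated: d(DI,SW)=137/4, d(E,SW)=37/2, d(Q,SW)=39/2, d(SW,T)=71/2
step 3: merge (E,SW) at d=37/2, Q=-625/4; branch lengths E→69/8, SW→79/8; new cluster ESW
  updated: d(DI,ESW)=205/8, d(ESW,Q)=9/2, d(ESW,T)=59/2
step 4: merge (DI,ESW) at d=205/8, Q=-103; branch lengths DI→345/16, ESW→65/16; new cluster DEISW
  updated: d(DEISW,Q)=3/16, d(DEISW,T)=411/16
step 5: merge (DEISW,Q) at d=3/16, Q=-391/8; branch lengths DEISW→23/16, Q→-5/4; new cluster DEIQSW
  updated: d(DEIQSW,T)=97/4
step 6: merge (DEIQSW,T) at d=97/4; branch lengths DEIQSW→97/8, T→97/8; new cluster DEIQSTW
final tree: ((((D:19/5,I:21/5):345/16,(E:69/8,(S:41/16,W:7/16):79/8):65/16):23/16,Q:-5/4):97/8,T:97/8)
total length: 1273/16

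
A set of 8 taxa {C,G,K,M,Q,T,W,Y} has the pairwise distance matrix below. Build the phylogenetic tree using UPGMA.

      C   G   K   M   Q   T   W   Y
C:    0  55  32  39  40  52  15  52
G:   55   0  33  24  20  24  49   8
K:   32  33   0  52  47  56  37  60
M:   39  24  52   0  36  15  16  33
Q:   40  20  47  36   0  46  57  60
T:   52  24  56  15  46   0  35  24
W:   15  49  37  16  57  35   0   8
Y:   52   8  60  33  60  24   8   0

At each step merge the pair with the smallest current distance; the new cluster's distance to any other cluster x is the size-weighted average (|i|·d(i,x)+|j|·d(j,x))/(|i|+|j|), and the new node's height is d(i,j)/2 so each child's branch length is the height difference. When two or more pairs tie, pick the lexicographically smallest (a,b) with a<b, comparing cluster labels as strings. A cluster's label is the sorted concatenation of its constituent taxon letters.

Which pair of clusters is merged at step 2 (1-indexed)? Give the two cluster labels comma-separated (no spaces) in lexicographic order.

C,W

iteration 1: select G,Y (d=8); attach at lengths (4, 4); label the merged cluster GY
  updated: d(C,GY)=107/2, d(GY,K)=93/2, d(GY,M)=57/2, d(GY,Q)=40, d(GY,T)=24, d(GY,W)=57/2
iteration 2: select C,W (d=15); attach at lengths (15/2, 15/2); label the merged cluster CW
  updated: d(CW,GY)=41, d(CW,K)=69/2, d(CW,M)=55/2, d(CW,Q)=97/2, d(CW,T)=87/2
iteration 3: select M,T (d=15); attach at lengths (15/2, 15/2); label the merged cluster MT
  updated: d(CW,MT)=71/2, d(GY,MT)=105/4, d(K,MT)=54, d(MT,Q)=41
iteration 4: select GY,MT (d=105/4); attach at lengths (73/8, 45/8); label the merged cluster GMTY
  updated: d(CW,GMTY)=153/4, d(GMTY,K)=201/4, d(GMTY,Q)=81/2
iteration 5: select CW,K (d=69/2); attach at lengths (39/4, 69/4); label the merged cluster CKW
  updated: d(CKW,GMTY)=169/4, d(CKW,Q)=48
iteration 6: select GMTY,Q (d=81/2); attach at lengths (57/8, 81/4); label the merged cluster GMQTY
  updated: d(CKW,GMQTY)=217/5
iteration 7: select CKW,GMQTY (d=217/5); attach at lengths (89/20, 29/20); label the merged cluster CGKMQTWY
final tree: (((C:15/2,W:15/2):39/4,K:69/4):89/20,(((G:4,Y:4):73/8,(M:15/2,T:15/2):45/8):57/8,Q:81/4):29/20)
total length: 4521/40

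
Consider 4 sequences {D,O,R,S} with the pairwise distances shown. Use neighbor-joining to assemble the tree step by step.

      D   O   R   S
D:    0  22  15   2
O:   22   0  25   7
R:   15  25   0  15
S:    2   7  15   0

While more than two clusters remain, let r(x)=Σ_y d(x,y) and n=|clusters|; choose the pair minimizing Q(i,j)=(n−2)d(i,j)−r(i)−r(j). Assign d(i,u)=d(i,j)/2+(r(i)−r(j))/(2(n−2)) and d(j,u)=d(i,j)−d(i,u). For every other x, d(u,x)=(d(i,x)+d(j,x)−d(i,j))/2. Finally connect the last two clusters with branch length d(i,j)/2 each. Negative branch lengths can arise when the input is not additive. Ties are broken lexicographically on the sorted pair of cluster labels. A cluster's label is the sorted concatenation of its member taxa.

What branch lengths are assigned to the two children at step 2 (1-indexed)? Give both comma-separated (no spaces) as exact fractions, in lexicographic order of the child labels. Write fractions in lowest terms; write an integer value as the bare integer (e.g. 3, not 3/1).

5,11

1. join D+R (d=15, Q=-64) ⇒ DR; edges |D|=7/2, |R|=23/2
  updated: d(DR,O)=16, d(DR,S)=1
2. join DR+O (d=16, Q=-24) ⇒ DOR; edges |DR|=5, |O|=11
  updated: d(DOR,S)=-4
3. join DOR+S (d=-4) ⇒ DORS; edges |DOR|=-2, |S|=-2
final tree: (((D:7/2,R:23/2):5,O:11):-2,S:-2)
total length: 27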